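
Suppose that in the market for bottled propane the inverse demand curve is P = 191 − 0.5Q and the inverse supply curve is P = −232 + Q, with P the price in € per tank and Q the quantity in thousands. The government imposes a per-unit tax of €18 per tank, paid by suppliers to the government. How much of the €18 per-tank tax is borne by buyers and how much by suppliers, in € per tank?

Inverting to Q(P) form: Qd = 382 − 2P; Qs = P + 232.
Before the tax: set 382 − 2P = P + 232 → P* = €50, Q* = 282.
With the tax collected from suppliers, supply shifts: Qs = (P − 18) + 232.
New equilibrium: buyers pay €56, suppliers receive €38, Q = 270. (Wedge: Pb − Ps = 18.)
Burden on buyers: €6; on suppliers: €12. (They sum to €18.)

Buyers bear €6 per tank; suppliers bear €12 per tank.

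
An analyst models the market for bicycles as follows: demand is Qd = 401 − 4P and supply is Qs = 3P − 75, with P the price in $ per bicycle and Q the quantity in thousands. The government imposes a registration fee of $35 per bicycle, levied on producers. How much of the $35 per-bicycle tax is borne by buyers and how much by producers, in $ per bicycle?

Buyers bear $15 per bicycle; producers bear $20 per bicycle.

Without the tax, 401 − 4P = 3P − 75 gives 7P = 476, so P* = $68 and Q* = 129.
With the tax collected from producers, supply shifts: Qs = 3(P − 35) − 75.
New equilibrium: buyers pay $83, producers receive $48, Q = 69. (Wedge: Pb − Ps = 35.)
Burden on buyers: $15; on producers: $20. (They sum to $35.)
The less price-elastic side of the market bears the larger share of a per-unit tax.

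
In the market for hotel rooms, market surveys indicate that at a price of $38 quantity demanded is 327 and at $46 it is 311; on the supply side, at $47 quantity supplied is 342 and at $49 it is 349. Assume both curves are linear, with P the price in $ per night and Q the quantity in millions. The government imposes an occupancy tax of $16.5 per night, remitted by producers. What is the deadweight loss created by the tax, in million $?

Demand slope: (311 − 327)/(46 − 38) = -2, so Qd = 403 − 2P.
Supply slope: (349 − 342)/(49 − 47) = 3.5, so Qs = 3.5P + 177.5.
Before the tax: set 403 − 2P = 3.5P + 177.5 → P* = $41, Q* = 321.
With the tax collected from producers, supply shifts: Qs = 3.5(P − 16.5) + 177.5.
Solving gives Q = 300 with buyers paying $51.5 and producers receiving $35 (the $16.5 wedge).
Quantity falls by |ΔQ| = |321 − 300| = 21.
DWL = ½ · t · |ΔQ| = ½ · 16.5 · 21 = $173.25.

Deadweight loss = $173.25 million.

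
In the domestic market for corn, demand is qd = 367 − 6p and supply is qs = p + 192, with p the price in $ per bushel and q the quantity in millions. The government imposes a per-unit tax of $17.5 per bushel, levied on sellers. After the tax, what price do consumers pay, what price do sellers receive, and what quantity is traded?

Consumers pay $27.5; sellers receive $10; quantity = 202.

Before the tax: set 367 − 6p = p + 192 → p* = $25, q* = 217.
With the tax collected from sellers, supply shifts: qs = (p − 17.5) + 192.
New equilibrium: consumers pay $27.5, sellers receive $10, q = 202. (Wedge: pb − ps = 17.5.)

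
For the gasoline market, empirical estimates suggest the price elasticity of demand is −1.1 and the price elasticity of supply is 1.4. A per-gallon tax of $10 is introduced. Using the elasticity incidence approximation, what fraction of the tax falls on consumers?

Incidence ratio: consumers' share ≈ εs / (εs + |εd|) = 1.4 / (1.4 + 1.1) = 0.56.
Supply is the more elastic side, so consumers bear the larger share.

Consumers' share ≈ 0.56.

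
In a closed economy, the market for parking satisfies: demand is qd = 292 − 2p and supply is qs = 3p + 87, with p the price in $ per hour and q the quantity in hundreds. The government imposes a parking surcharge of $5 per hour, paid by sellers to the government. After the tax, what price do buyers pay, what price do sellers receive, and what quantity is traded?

Before the tax: set 292 − 2p = 3p + 87 → p* = $41, q* = 210.
With the tax collected from sellers, supply shifts: qs = 3(p − 5) + 87.
Solving gives q = 204 with buyers paying $44 and sellers receiving $39 (the $5 wedge).
The less price-elastic side of the market bears the larger share of a per-unit tax.

Buyers pay $44; sellers receive $39; quantity = 204.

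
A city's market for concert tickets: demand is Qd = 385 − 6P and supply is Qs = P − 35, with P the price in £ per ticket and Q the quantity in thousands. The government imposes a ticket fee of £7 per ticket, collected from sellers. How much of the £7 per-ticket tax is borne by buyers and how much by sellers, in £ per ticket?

Buyers bear £1 per ticket; sellers bear £6 per ticket.

Before the tax: set 385 − 6P = P − 35 → P* = £60, Q* = 25.
With the tax collected from sellers, supply shifts: Qs = (P − 7) − 35.
Solving gives Q = 19 with buyers paying £61 and sellers receiving £54 (the £7 wedge).
Burden on buyers: £1; on sellers: £6. (They sum to £7.)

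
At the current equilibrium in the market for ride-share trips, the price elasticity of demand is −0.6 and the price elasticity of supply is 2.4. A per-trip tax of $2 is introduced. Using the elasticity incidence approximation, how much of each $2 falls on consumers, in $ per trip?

Consumers bear ≈ $1.6 per trip.

Incidence ratio: consumers' share ≈ εs / (εs + |εd|) = 2.4 / (2.4 + 0.6) = 0.8.
So consumers bear ≈ 0.8 × $2 = $1.6; sellers bear $0.4.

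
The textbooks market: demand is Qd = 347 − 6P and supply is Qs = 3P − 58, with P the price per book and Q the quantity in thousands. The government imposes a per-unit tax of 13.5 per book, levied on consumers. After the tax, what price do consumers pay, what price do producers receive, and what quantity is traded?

Consumers pay 49.5; producers receive 36; quantity = 50.

Before the tax: set 347 − 6P = 3P − 58 → P* = 45, Q* = 77.
With the tax collected from consumers, demand (in seller-price terms) shifts: Qd = 347 − 6(P + 13.5).
Solving gives Q = 50 with consumers paying 49.5 and producers receiving 36 (the 13.5 wedge).
The less price-elastic side of the market bears the larger share of a per-unit tax.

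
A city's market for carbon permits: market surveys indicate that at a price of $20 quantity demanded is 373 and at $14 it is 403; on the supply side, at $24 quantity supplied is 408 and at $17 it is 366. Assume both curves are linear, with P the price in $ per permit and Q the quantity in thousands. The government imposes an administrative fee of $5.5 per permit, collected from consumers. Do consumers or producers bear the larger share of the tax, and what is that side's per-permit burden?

Demand slope: (403 − 373)/(14 − 20) = -5, so Qd = 473 − 5P.
Supply slope: (366 − 408)/(17 − 24) = 6, so Qs = 6P + 264.
Without the tax, 473 − 5P = 6P + 264 gives 11P = 209, so P* = $19 and Q* = 378.
With the tax collected from consumers, demand (in seller-price terms) shifts: Qd = 473 − 5(P + 5.5).
New equilibrium: consumers pay $22, producers receive $16.5, Q = 363. (Wedge: Pb − Ps = 5.5.)
Per-permit burden: consumers $3, producers $2.5.
Consumers take the larger share because demand is less price-elastic here (demand slope 5 vs supply slope 6).

Consumers bear the larger share: $3 per permit.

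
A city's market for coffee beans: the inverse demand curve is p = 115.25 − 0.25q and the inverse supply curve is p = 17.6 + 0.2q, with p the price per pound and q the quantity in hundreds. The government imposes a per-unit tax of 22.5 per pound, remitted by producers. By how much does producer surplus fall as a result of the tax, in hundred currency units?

Rewrite in direct form: qd = 461 − 4p and qs = 5p − 88.
Before the tax: set 461 − 4p = 5p − 88 → p* = 61, q* = 217.
With the tax collected from producers, supply shifts: qs = 5(p − 22.5) − 88.
New equilibrium: buyers pay 73.5, producers receive 51, q = 167. (Wedge: pb − ps = 22.5.)
ΔPS is the trapezoid between Q = 167 and Q = 217 of height 10: ½ · (217 + 167) · 10 = 1920.

Producer surplus falls by 1920 hundred.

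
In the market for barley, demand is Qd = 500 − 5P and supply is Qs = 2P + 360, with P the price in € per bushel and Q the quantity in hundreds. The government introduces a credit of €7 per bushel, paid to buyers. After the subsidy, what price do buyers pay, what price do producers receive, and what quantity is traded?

Buyers pay €18; producers receive €25; quantity = 410.

Before the subsidy: set 500 − 5P = 2P + 360 → P* = €20, Q* = 400.
With a per-unit subsidy paid to buyers, each effectively pays P − 7, so demand becomes Qd = 500 − 5(P − 7).
Solving gives Q = 410 with buyers paying €18 and producers receiving €25 (the €7 wedge).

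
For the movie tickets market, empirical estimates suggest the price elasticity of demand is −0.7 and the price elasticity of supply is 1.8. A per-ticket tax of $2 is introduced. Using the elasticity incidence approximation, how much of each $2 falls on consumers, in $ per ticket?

Consumers bear ≈ $1.44 per ticket.

Incidence ratio: consumers' share ≈ εs / (εs + |εd|) = 1.8 / (1.8 + 0.7) = 0.72.
So consumers bear ≈ 0.72 × $2 = $1.44; suppliers bear $0.56.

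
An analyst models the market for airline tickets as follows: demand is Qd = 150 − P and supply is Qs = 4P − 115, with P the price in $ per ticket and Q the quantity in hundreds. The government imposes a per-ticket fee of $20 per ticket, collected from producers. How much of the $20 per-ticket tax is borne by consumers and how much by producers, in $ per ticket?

Before the tax: set 150 − P = 4P − 115 → P* = $53, Q* = 97.
With the tax collected from producers, supply shifts: Qs = 4(P − 20) − 115.
Solving gives Q = 81 with consumers paying $69 and producers receiving $49 (the $20 wedge).
Burden on consumers: $16; on producers: $4. (They sum to $20.)
The less price-elastic side of the market bears the larger share of a per-unit tax.

Consumers bear $16 per ticket; producers bear $4 per ticket.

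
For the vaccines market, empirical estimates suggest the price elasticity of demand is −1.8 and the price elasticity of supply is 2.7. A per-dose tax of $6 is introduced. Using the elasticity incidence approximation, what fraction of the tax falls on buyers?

Buyers' share ≈ 0.6.

Incidence ratio: buyers' share ≈ εs / (εs + |εd|) = 2.7 / (2.7 + 1.8) = 0.6.
Supply is the more elastic side, so buyers bear the larger share.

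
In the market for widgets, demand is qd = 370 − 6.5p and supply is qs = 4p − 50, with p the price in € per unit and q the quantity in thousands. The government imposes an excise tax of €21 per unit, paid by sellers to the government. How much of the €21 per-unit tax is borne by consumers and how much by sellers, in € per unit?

Consumers bear €8 per unit; sellers bear €13 per unit.

Without the tax, 370 − 6.5p = 4p − 50 gives 10.5p = 420, so p* = €40 and q* = 110.
With the tax collected from sellers, supply shifts: qs = 4(p − 21) − 50.
New equilibrium: consumers pay €48, sellers receive €27, q = 58. (Wedge: pb − ps = 21.)
Burden on consumers: €8; on sellers: €13. (They sum to €21.)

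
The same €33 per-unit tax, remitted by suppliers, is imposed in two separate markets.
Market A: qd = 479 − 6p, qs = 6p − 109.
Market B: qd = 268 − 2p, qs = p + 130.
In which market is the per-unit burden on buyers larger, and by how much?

Market A: pre-tax p* = €49, q* = 185; post-tax q = 86; per-unit burden on buyers = €16.5.
Market B: pre-tax p* = €46, q* = 176; post-tax q = 154; per-unit burden on buyers = €11.
Difference: €16.5 vs €11 → market A is larger by €5.5.

Market A, by €5.5.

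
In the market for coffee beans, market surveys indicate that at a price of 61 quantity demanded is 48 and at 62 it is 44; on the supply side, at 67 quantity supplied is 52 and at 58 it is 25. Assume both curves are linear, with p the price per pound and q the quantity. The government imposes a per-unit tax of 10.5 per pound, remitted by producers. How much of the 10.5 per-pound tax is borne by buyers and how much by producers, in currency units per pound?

Buyers bear 4.5 per pound; producers bear 6 per pound.

Demand slope: (44 − 48)/(62 − 61) = -4, so qd = 292 − 4p.
Supply slope: (25 − 52)/(58 − 67) = 3, so qs = 3p − 149.
Without the tax, 292 − 4p = 3p − 149 gives 7p = 441, so p* = 63 and q* = 40.
With the tax collected from producers, supply shifts: qs = 3(p − 10.5) − 149.
New equilibrium: buyers pay 67.5, producers receive 57, q = 22. (Wedge: pb − ps = 10.5.)
Burden on buyers: 4.5; on producers: 6. (They sum to 10.5.)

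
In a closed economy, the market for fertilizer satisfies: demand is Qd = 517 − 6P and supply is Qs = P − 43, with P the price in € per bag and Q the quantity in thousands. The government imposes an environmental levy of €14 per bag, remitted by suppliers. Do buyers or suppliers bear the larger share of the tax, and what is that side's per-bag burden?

Suppliers bear the larger share: €12 per bag.

Before the tax: set 517 − 6P = P − 43 → P* = €80, Q* = 37.
With the tax collected from suppliers, supply shifts: Qs = (P − 14) − 43.
Solving gives Q = 25 with buyers paying €82 and suppliers receiving €68 (the €14 wedge).
Per-bag burden: buyers €2, suppliers €12.
Suppliers take the larger share because supply is less price-elastic here (demand slope 6 vs supply slope 1).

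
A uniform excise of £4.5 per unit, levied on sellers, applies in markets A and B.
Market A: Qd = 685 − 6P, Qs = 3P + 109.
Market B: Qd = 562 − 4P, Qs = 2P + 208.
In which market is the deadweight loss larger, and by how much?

Market A, by £6.75.

Market A: pre-tax P* = £64, Q* = 301; post-tax Q = 292; deadweight loss = £20.25.
Market B: pre-tax P* = £59, Q* = 326; post-tax Q = 320; deadweight loss = £13.5.
Difference: £20.25 vs £13.5 → market A is larger by £6.75.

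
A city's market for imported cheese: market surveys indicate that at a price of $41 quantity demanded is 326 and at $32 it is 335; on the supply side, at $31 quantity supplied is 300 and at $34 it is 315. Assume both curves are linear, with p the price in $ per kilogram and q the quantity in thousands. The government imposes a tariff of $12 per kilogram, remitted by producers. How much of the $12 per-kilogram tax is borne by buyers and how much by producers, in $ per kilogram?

Buyers bear $10 per kilogram; producers bear $2 per kilogram.

Demand slope: (335 − 326)/(32 − 41) = -1, so qd = 367 − p.
Supply slope: (315 − 300)/(34 − 31) = 5, so qs = 5p + 145.
Without the tax, 367 − p = 5p + 145 gives 6p = 222, so p* = $37 and q* = 330.
With the tax collected from producers, supply shifts: qs = 5(p − 12) + 145.
New equilibrium: buyers pay $47, producers receive $35, q = 320. (Wedge: pb − ps = 12.)
Burden on buyers: $10; on producers: $2. (They sum to $12.)
The less price-elastic side of the market bears the larger share of a per-unit tax.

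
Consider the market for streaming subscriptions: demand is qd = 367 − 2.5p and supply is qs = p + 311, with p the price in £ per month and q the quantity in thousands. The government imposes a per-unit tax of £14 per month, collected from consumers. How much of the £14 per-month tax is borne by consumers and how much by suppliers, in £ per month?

Without the tax, 367 − 2.5p = p + 311 gives 3.5p = 56, so p* = £16 and q* = 327.
With the tax collected from consumers, demand (in seller-price terms) shifts: qd = 367 − 2.5(p + 14).
New equilibrium: consumers pay £20, suppliers receive £6, q = 317. (Wedge: pb − ps = 14.)
Burden on consumers: £4; on suppliers: £10. (They sum to £14.)

Consumers bear £4 per month; suppliers bear £10 per month.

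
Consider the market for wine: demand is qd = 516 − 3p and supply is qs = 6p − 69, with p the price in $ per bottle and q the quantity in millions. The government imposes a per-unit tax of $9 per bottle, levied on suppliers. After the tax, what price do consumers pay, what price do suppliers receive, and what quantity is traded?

Consumers pay $71; suppliers receive $62; quantity = 303.

Without the tax, 516 − 3p = 6p − 69 gives 9p = 585, so p* = $65 and q* = 321.
With the tax collected from suppliers, supply shifts: qs = 6(p − 9) − 69.
New equilibrium: consumers pay $71, suppliers receive $62, q = 303. (Wedge: pb − ps = 9.)
The less price-elastic side of the market bears the larger share of a per-unit tax.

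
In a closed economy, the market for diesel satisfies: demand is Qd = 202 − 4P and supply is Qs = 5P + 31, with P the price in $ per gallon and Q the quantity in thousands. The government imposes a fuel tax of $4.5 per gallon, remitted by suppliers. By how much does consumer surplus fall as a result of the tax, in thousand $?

Consumer surplus falls by $302.5 thousand.

Without the tax, 202 − 4P = 5P + 31 gives 9P = 171, so P* = $19 and Q* = 126.
With the tax collected from suppliers, supply shifts: Qs = 5(P − 4.5) + 31.
New equilibrium: buyers pay $21.5, suppliers receive $17, Q = 116. (Wedge: Pb − Ps = 4.5.)
ΔCS is the trapezoid between Q = 116 and Q = 126 of height $2.5: ½ · (126 + 116) · 2.5 = $302.5.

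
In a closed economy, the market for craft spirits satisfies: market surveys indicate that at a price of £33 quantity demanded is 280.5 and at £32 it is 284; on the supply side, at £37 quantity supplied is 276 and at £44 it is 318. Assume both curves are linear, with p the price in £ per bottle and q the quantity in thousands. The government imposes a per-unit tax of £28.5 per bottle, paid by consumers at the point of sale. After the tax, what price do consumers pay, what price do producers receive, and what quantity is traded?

Demand slope: (284 − 280.5)/(32 − 33) = -3.5, so qd = 396 − 3.5p.
Supply slope: (318 − 276)/(44 − 37) = 6, so qs = 6p + 54.
Before the tax: set 396 − 3.5p = 6p + 54 → p* = £36, q* = 270.
With the tax collected from consumers, demand (in seller-price terms) shifts: qd = 396 − 3.5(p + 28.5).
Solving gives q = 207 with consumers paying £54 and producers receiving £25.5 (the £28.5 wedge).
The less price-elastic side of the market bears the larger share of a per-unit tax.

Consumers pay £54; producers receive £25.5; quantity = 207.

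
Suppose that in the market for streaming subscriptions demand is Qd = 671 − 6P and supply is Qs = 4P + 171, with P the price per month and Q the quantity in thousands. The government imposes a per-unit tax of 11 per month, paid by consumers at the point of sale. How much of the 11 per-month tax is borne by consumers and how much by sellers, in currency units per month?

Consumers bear 4.4 per month; sellers bear 6.6 per month.

Before the tax: set 671 − 6P = 4P + 171 → P* = 50, Q* = 371.
With the tax collected from consumers, demand (in seller-price terms) shifts: Qd = 671 − 6(P + 11).
New equilibrium: consumers pay 54.4, sellers receive 43.4, Q = 344.6. (Wedge: Pb − Ps = 11.)
Burden on consumers: 4.4; on sellers: 6.6. (They sum to 11.)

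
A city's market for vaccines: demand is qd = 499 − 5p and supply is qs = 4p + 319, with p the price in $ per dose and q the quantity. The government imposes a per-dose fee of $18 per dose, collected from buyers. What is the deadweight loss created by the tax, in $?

Without the tax, 499 − 5p = 4p + 319 gives 9p = 180, so p* = $20 and q* = 399.
With the tax collected from buyers, demand (in seller-price terms) shifts: qd = 499 − 5(p + 18).
New equilibrium: buyers pay $28, sellers receive $10, q = 359. (Wedge: pb − ps = 18.)
Quantity falls by |ΔQ| = |399 − 359| = 40.
DWL = ½ · t · |ΔQ| = ½ · 18 · 40 = $360.

Deadweight loss = $360.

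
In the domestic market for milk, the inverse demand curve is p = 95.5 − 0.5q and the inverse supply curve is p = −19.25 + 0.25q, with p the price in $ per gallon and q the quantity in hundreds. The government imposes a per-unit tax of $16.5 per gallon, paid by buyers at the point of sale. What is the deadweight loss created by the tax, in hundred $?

Deadweight loss = $181.5 hundred.

Inverting to q(p) form: qd = 191 − 2p; qs = 4p + 77.
Before the tax: set 191 − 2p = 4p + 77 → p* = $19, q* = 153.
With the tax collected from buyers, demand (in seller-price terms) shifts: qd = 191 − 2(p + 16.5).
New equilibrium: buyers pay $30, suppliers receive $13.5, q = 131. (Wedge: pb − ps = 16.5.)
Quantity falls by |ΔQ| = |153 − 131| = 22.
DWL = ½ · t · |ΔQ| = ½ · 16.5 · 22 = $181.5.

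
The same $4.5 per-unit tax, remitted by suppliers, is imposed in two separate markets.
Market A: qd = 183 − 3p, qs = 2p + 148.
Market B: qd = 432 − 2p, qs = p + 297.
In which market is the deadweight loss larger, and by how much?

Market A: pre-tax p* = $7, q* = 162; post-tax q = 156.6; deadweight loss = $12.15.
Market B: pre-tax p* = $45, q* = 342; post-tax q = 339; deadweight loss = $6.75.
Difference: $12.15 vs $6.75 → market A is larger by $5.4.

Market A, by $5.4.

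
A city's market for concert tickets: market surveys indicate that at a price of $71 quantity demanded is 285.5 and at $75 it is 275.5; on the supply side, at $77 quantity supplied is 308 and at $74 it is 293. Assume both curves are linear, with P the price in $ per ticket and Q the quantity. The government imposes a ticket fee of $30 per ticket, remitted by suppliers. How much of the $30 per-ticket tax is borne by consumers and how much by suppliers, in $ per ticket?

Consumers bear $20 per ticket; suppliers bear $10 per ticket.

Demand slope: (275.5 − 285.5)/(75 − 71) = -2.5, so Qd = 463 − 2.5P.
Supply slope: (293 − 308)/(74 − 77) = 5, so Qs = 5P − 77.
Without the tax, 463 − 2.5P = 5P − 77 gives 7.5P = 540, so P* = $72 and Q* = 283.
With the tax collected from suppliers, supply shifts: Qs = 5(P − 30) − 77.
New equilibrium: consumers pay $92, suppliers receive $62, Q = 233. (Wedge: Pb − Ps = 30.)
Burden on consumers: $20; on suppliers: $10. (They sum to $30.)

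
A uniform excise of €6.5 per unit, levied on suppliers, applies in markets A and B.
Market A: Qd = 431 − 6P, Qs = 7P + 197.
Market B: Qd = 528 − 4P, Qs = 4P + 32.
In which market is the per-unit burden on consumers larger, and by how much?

Market A, by €0.25.

Market A: pre-tax P* = €18, Q* = 323; post-tax Q = 302; per-unit burden on consumers = €3.5.
Market B: pre-tax P* = €62, Q* = 280; post-tax Q = 267; per-unit burden on consumers = €3.25.
Difference: €3.5 vs €3.25 → market A is larger by €0.25.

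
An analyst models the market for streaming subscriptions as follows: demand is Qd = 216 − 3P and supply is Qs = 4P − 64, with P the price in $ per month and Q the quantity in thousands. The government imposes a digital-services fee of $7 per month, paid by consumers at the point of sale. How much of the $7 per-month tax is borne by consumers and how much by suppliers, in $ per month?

Consumers bear $4 per month; suppliers bear $3 per month.

Without the tax, 216 − 3P = 4P − 64 gives 7P = 280, so P* = $40 and Q* = 96.
With the tax collected from consumers, demand (in seller-price terms) shifts: Qd = 216 − 3(P + 7).
Solving gives Q = 84 with consumers paying $44 and suppliers receiving $37 (the $7 wedge).
Burden on consumers: $4; on suppliers: $3. (They sum to $7.)
The less price-elastic side of the market bears the larger share of a per-unit tax.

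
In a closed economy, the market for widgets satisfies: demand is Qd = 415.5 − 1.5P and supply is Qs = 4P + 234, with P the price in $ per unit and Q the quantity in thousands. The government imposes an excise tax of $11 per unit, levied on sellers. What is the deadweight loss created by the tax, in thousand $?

Before the tax: set 415.5 − 1.5P = 4P + 234 → P* = $33, Q* = 366.
With the tax collected from sellers, supply shifts: Qs = 4(P − 11) + 234.
New equilibrium: consumers pay $41, sellers receive $30, Q = 354. (Wedge: Pb − Ps = 11.)
Quantity falls by |ΔQ| = |366 − 354| = 12.
DWL = ½ · t · |ΔQ| = ½ · 11 · 12 = $66.

Deadweight loss = $66 thousand.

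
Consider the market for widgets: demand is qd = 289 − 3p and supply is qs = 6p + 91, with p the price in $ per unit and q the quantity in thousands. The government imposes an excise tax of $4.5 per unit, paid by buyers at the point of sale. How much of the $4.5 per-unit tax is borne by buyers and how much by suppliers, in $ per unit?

Before the tax: set 289 − 3p = 6p + 91 → p* = $22, q* = 223.
With the tax collected from buyers, demand (in seller-price terms) shifts: qd = 289 − 3(p + 4.5).
Solving gives q = 214 with buyers paying $25 and suppliers receiving $20.5 (the $4.5 wedge).
Burden on buyers: $3; on suppliers: $1.5. (They sum to $4.5.)

Buyers bear $3 per unit; suppliers bear $1.5 per unit.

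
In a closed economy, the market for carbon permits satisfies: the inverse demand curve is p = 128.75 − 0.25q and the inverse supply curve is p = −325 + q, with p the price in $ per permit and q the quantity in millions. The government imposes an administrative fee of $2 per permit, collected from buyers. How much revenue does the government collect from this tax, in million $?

Tax revenue = $722.8 million.

Inverting to q(p) form: qd = 515 − 4p; qs = p + 325.
Before the tax: set 515 − 4p = p + 325 → p* = $38, q* = 363.
With the tax collected from buyers, demand (in seller-price terms) shifts: qd = 515 − 4(p + 2).
Solving gives q = 361.4 with buyers paying $38.4 and sellers receiving $36.4 (the $2 wedge).
Revenue = t · Q = 2 · 361.4 = $722.8.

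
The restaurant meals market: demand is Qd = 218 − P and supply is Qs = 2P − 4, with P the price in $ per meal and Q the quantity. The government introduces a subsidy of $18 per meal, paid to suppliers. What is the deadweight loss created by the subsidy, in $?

Deadweight loss = $108.

Without the subsidy, 218 − P = 2P − 4 gives 3P = 222, so P* = $74 and Q* = 144.
With a per-unit subsidy paid to suppliers, each receives P + 18 per unit sold, so supply becomes Qs = 2(P + 18) − 4.
Solving gives Q = 156 with consumers paying $62 and suppliers receiving $80 (the $18 wedge).
Quantity rises by |ΔQ| = |144 − 156| = 12.
DWL = ½ · t · |ΔQ| = ½ · 18 · 12 = $108.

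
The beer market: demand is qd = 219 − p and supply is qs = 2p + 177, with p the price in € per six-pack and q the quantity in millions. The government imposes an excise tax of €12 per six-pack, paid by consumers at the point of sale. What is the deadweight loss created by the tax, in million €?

Deadweight loss = €48 million.

Before the tax: set 219 − p = 2p + 177 → p* = €14, q* = 205.
With the tax collected from consumers, demand (in seller-price terms) shifts: qd = 219 − (p + 12).
Solving gives q = 197 with consumers paying €22 and producers receiving €10 (the €12 wedge).
Quantity falls by |ΔQ| = |205 − 197| = 8.
DWL = ½ · t · |ΔQ| = ½ · 12 · 8 = €48.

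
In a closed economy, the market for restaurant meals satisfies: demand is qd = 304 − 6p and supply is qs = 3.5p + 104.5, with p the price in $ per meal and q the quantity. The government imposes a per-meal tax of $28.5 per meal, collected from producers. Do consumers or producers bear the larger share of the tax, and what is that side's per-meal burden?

Producers bear the larger share: $18 per meal.

Without the tax, 304 − 6p = 3.5p + 104.5 gives 9.5p = 199.5, so p* = $21 and q* = 178.
With the tax collected from producers, supply shifts: qs = 3.5(p − 28.5) + 104.5.
New equilibrium: consumers pay $31.5, producers receive $3, q = 115. (Wedge: pb − ps = 28.5.)
Per-meal burden: consumers $10.5, producers $18.
Producers take the larger share because supply is less price-elastic here (demand slope 6 vs supply slope 3.5).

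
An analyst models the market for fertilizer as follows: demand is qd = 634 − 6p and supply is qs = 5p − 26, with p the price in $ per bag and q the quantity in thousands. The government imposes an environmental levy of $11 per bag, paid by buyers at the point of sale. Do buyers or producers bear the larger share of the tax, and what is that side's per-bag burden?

Before the tax: set 634 − 6p = 5p − 26 → p* = $60, q* = 274.
With the tax collected from buyers, demand (in seller-price terms) shifts: qd = 634 − 6(p + 11).
New equilibrium: buyers pay $65, producers receive $54, q = 244. (Wedge: pb − ps = 11.)
Per-bag burden: buyers $5, producers $6.
Producers take the larger share because supply is less price-elastic here (demand slope 6 vs supply slope 5).
The less price-elastic side of the market bears the larger share of a per-unit tax.

Producers bear the larger share: $6 per bag.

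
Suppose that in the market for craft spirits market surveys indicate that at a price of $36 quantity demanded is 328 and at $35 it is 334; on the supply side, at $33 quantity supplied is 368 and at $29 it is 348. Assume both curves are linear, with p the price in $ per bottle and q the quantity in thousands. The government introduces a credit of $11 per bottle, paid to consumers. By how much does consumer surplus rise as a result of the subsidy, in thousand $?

Consumer surplus rises by $1865 thousand.

Demand slope: (334 − 328)/(35 − 36) = -6, so qd = 544 − 6p.
Supply slope: (348 − 368)/(29 − 33) = 5, so qs = 5p + 203.
Without the subsidy, 544 − 6p = 5p + 203 gives 11p = 341, so p* = $31 and q* = 358.
With a per-unit subsidy paid to consumers, each effectively pays p − 11, so demand becomes qd = 544 − 6(p − 11).
New equilibrium: consumers pay $26, suppliers receive $37, q = 388. (Wedge: pb − ps = −11.)
ΔCS is the trapezoid between Q = 388 and Q = 358 of height $5: ½ · (358 + 388) · 5 = $1865.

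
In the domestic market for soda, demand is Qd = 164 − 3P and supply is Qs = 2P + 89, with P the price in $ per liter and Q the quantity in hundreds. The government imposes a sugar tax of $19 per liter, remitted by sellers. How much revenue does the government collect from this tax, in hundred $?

Tax revenue = $1827.8 hundred.

Without the tax, 164 − 3P = 2P + 89 gives 5P = 75, so P* = $15 and Q* = 119.
With the tax collected from sellers, supply shifts: Qs = 2(P − 19) + 89.
New equilibrium: buyers pay $22.6, sellers receive $3.6, Q = 96.2. (Wedge: Pb − Ps = 19.)
Revenue = t · Q = 19 · 96.2 = $1827.8.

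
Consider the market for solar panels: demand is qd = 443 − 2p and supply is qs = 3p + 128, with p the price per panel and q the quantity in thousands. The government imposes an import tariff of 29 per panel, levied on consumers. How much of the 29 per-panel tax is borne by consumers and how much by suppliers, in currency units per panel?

Before the tax: set 443 − 2p = 3p + 128 → p* = 63, q* = 317.
With the tax collected from consumers, demand (in seller-price terms) shifts: qd = 443 − 2(p + 29).
Solving gives q = 282.2 with consumers paying 80.4 and suppliers receiving 51.4 (the 29 wedge).
Burden on consumers: 17.4; on suppliers: 11.6. (They sum to 29.)
The less price-elastic side of the market bears the larger share of a per-unit tax.

Consumers bear 17.4 per panel; suppliers bear 11.6 per panel.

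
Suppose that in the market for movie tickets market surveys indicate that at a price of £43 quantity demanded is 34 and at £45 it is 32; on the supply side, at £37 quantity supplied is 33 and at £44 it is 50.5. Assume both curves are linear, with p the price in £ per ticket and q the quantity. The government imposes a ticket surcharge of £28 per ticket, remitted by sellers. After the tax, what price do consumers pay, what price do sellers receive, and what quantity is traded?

Consumers pay £59; sellers receive £31; quantity = 18.

Demand slope: (32 − 34)/(45 − 43) = -1, so qd = 77 − p.
Supply slope: (50.5 − 33)/(44 − 37) = 2.5, so qs = 2.5p − 59.5.
Before the tax: set 77 − p = 2.5p − 59.5 → p* = £39, q* = 38.
With the tax collected from sellers, supply shifts: qs = 2.5(p − 28) − 59.5.
New equilibrium: consumers pay £59, sellers receive £31, q = 18. (Wedge: pb − ps = 28.)
The less price-elastic side of the market bears the larger share of a per-unit tax.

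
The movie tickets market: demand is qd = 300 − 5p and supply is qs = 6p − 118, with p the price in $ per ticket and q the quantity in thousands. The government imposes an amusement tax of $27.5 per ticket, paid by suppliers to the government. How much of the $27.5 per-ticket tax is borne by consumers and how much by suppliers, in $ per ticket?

Consumers bear $15 per ticket; suppliers bear $12.5 per ticket.

Before the tax: set 300 − 5p = 6p − 118 → p* = $38, q* = 110.
With the tax collected from suppliers, supply shifts: qs = 6(p − 27.5) − 118.
New equilibrium: consumers pay $53, suppliers receive $25.5, q = 35. (Wedge: pb − ps = 27.5.)
Burden on consumers: $15; on suppliers: $12.5. (They sum to $27.5.)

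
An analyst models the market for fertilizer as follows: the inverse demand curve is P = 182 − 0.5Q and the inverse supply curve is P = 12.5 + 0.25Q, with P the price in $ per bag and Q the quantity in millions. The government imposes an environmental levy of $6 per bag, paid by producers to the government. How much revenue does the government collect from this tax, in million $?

Tax revenue = $1308 million.

Rewrite in direct form: Qd = 364 − 2P and Qs = 4P − 50.
Without the tax, 364 − 2P = 4P − 50 gives 6P = 414, so P* = $69 and Q* = 226.
With the tax collected from producers, supply shifts: Qs = 4(P − 6) − 50.
Solving gives Q = 218 with buyers paying $73 and producers receiving $67 (the $6 wedge).
Revenue = t · Q = 6 · 218 = $1308.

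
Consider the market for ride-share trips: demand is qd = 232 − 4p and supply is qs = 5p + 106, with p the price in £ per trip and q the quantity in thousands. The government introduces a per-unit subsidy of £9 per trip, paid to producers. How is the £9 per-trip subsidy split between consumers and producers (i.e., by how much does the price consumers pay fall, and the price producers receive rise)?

Consumers gain £5 per trip; producers gain £4 per trip.

Before the subsidy: set 232 − 4p = 5p + 106 → p* = £14, q* = 176.
With a per-unit subsidy paid to producers, each receives p + 9 per unit sold, so supply becomes qs = 5(p + 9) + 106.
Solving gives q = 196 with consumers paying £9 and producers receiving £18 (the £9 wedge).
Gain to consumers: £5; to producers: £4. (They sum to £9.)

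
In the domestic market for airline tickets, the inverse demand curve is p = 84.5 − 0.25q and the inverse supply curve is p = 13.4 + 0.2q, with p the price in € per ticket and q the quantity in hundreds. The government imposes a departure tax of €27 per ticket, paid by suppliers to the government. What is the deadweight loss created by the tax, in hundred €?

Inverting to q(p) form: qd = 338 − 4p; qs = 5p − 67.
Before the tax: set 338 − 4p = 5p − 67 → p* = €45, q* = 158.
With the tax collected from suppliers, supply shifts: qs = 5(p − 27) − 67.
Solving gives q = 98 with consumers paying €60 and suppliers receiving €33 (the €27 wedge).
Quantity falls by |ΔQ| = |158 − 98| = 60.
DWL = ½ · t · |ΔQ| = ½ · 27 · 60 = €810.

Deadweight loss = €810 hundred.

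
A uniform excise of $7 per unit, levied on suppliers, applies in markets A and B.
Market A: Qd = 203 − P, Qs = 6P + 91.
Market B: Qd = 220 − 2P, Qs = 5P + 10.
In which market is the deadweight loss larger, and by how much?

Market B, by $14.

Market A: pre-tax P* = $16, Q* = 187; post-tax Q = 181; deadweight loss = $21.
Market B: pre-tax P* = $30, Q* = 160; post-tax Q = 150; deadweight loss = $35.
Difference: $21 vs $35 → market B is larger by $14.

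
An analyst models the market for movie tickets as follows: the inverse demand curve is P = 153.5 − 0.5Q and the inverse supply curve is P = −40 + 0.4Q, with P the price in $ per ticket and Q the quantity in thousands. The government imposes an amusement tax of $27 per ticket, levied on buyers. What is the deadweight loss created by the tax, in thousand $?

Inverting to Q(P) form: Qd = 307 − 2P; Qs = 2.5P + 100.
Without the tax, 307 − 2P = 2.5P + 100 gives 4.5P = 207, so P* = $46 and Q* = 215.
With the tax collected from buyers, demand (in seller-price terms) shifts: Qd = 307 − 2(P + 27).
New equilibrium: buyers pay $61, producers receive $34, Q = 185. (Wedge: Pb − Ps = 27.)
Quantity falls by |ΔQ| = |215 − 185| = 30.
DWL = ½ · t · |ΔQ| = ½ · 27 · 30 = $405.

Deadweight loss = $405 thousand.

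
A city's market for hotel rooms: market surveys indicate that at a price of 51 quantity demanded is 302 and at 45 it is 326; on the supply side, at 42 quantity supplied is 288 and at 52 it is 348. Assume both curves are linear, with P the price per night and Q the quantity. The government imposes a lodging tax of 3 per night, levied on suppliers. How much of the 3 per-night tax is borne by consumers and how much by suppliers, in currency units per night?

Consumers bear 1.8 per night; suppliers bear 1.2 per night.

Demand slope: (326 − 302)/(45 − 51) = -4, so Qd = 506 − 4P.
Supply slope: (348 − 288)/(52 − 42) = 6, so Qs = 6P + 36.
Without the tax, 506 − 4P = 6P + 36 gives 10P = 470, so P* = 47 and Q* = 318.
With the tax collected from suppliers, supply shifts: Qs = 6(P − 3) + 36.
New equilibrium: consumers pay 48.8, suppliers receive 45.8, Q = 310.8. (Wedge: Pb − Ps = 3.)
Burden on consumers: 1.8; on suppliers: 1.2. (They sum to 3.)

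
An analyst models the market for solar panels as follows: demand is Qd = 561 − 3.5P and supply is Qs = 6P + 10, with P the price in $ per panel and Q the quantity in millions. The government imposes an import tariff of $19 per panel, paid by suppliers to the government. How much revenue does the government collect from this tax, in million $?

Without the tax, 561 − 3.5P = 6P + 10 gives 9.5P = 551, so P* = $58 and Q* = 358.
With the tax collected from suppliers, supply shifts: Qs = 6(P − 19) + 10.
New equilibrium: buyers pay $70, suppliers receive $51, Q = 316. (Wedge: Pb − Ps = 19.)
Revenue = t · Q = 19 · 316 = $6004.

Tax revenue = $6004 million.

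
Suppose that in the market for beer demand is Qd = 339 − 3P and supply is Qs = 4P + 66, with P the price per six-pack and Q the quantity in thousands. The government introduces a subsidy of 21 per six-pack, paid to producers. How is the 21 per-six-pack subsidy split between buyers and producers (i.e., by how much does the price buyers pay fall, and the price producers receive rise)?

Without the subsidy, 339 − 3P = 4P + 66 gives 7P = 273, so P* = 39 and Q* = 222.
With a per-unit subsidy paid to producers, each receives P + 21 per unit sold, so supply becomes Qs = 4(P + 21) + 66.
Solving gives Q = 258 with buyers paying 27 and producers receiving 48 (the 21 wedge).
Gain to buyers: 12; to producers: 9. (They sum to 21.)

Buyers gain 12 per six-pack; producers gain 9 per six-pack.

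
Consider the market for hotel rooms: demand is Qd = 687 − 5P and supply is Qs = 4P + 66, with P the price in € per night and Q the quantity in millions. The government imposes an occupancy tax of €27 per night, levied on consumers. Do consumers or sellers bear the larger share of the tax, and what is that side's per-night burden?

Before the tax: set 687 − 5P = 4P + 66 → P* = €69, Q* = 342.
With the tax collected from consumers, demand (in seller-price terms) shifts: Qd = 687 − 5(P + 27).
New equilibrium: consumers pay €81, sellers receive €54, Q = 282. (Wedge: Pb − Ps = 27.)
Per-night burden: consumers €12, sellers €15.
Sellers take the larger share because supply is less price-elastic here (demand slope 5 vs supply slope 4).
The less price-elastic side of the market bears the larger share of a per-unit tax.

Sellers bear the larger share: €15 per night.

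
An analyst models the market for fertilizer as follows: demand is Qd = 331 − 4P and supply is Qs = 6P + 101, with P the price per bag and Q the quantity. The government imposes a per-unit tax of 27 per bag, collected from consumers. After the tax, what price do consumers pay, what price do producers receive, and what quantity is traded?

Without the tax, 331 − 4P = 6P + 101 gives 10P = 230, so P* = 23 and Q* = 239.
With the tax collected from consumers, demand (in seller-price terms) shifts: Qd = 331 − 4(P + 27).
Solving gives Q = 174.2 with consumers paying 39.2 and producers receiving 12.2 (the 27 wedge).

Consumers pay 39.2; producers receive 12.2; quantity = 174.2.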